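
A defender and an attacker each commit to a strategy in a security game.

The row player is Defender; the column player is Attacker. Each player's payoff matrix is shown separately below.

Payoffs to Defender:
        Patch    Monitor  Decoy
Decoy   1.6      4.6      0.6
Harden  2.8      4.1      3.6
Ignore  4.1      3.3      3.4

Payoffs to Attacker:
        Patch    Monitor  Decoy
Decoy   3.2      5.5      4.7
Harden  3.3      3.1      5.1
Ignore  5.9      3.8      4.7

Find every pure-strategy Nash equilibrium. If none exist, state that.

(Decoy, Monitor), (Harden, Decoy), (Ignore, Patch)

(Decoy, Patch): Defender can switch to Harden (1.6 → 2.8). Not NE.
(Decoy, Monitor): Defender gets 4.6, best alternative 4.1; Attacker gets 5.5, best alternative 4.7. No profitable deviation — NE.
(Decoy, Decoy): Defender can switch to Harden (0.6 → 3.6). Not NE.
(Harden, Patch): Defender can switch to Ignore (2.8 → 4.1). Not NE.
(Harden, Monitor): Defender can switch to Decoy (4.1 → 4.6). Not NE.
(Harden, Decoy): Defender gets 3.6, best alternative 3.4; Attacker gets 5.1, best alternative 3.3. No profitable deviation — NE.
(Ignore, Patch): Defender gets 4.1, best alternative 2.8; Attacker gets 5.9, best alternative 4.7. No profitable deviation — NE.
(Ignore, Monitor): Defender can switch to Decoy (3.3 → 4.6). Not NE.
(Ignore, Decoy): Defender can switch to Harden (3.4 → 3.6). Not NE.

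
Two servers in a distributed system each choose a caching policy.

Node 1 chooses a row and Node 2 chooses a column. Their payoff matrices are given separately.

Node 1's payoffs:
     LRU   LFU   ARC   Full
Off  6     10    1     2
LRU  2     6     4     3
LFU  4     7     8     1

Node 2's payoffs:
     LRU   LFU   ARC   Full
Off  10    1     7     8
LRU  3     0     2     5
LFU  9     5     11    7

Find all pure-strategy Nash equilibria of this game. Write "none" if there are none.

Check each profile: it is a Nash equilibrium iff no player can strictly gain by switching unilaterally.
(Off, LRU): Node 1 gets 6, best alternative 4; Node 2 gets 10, best alternative 8. No profitable deviation — NE.
(Off, LFU): Node 2 can switch to LRU (1 → 10). Not NE.
(Off, ARC): Node 1 can switch to LRU (1 → 4). Not NE.
(Off, Full): Node 1 can switch to LRU (2 → 3). Not NE.
(LRU, LRU): Node 1 can switch to Off (2 → 6). Not NE.
(LRU, LFU): Node 1 can switch to Off (6 → 10). Not NE.
(LRU, ARC): Node 1 can switch to LFU (4 → 8). Not NE.
(LRU, Full): Node 1 gets 3, best alternative 2; Node 2 gets 5, best alternative 3. No profitable deviation — NE.
(LFU, LRU): Node 1 can switch to Off (4 → 6). Not NE.
(LFU, LFU): Node 1 can switch to Off (7 → 10). Not NE.
(LFU, ARC): Node 1 gets 8, best alternative 4; Node 2 gets 11, best alternative 9. No profitable deviation — NE.
(The remaining 1 profile has a profitable deviation by the same check.)

The pure Nash equilibria are (Off, LRU); (LRU, Full); (LFU, ARC).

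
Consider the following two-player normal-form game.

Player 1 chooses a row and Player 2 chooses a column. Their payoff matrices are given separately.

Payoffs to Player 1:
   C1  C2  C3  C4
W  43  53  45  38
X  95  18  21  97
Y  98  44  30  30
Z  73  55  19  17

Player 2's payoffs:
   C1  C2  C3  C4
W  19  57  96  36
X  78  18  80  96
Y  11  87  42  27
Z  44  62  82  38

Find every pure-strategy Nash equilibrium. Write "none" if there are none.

Pure-strategy Nash equilibria: (W, C3) and (X, C4)

(W, C1): Player 1 can switch to X (43 → 95). Not NE.
(W, C2): Player 1 can switch to Z (53 → 55). Not NE.
(W, C3): Player 1 gets 45, best alternative 30; Player 2 gets 96, best alternative 57. No profitable deviation — NE.
(W, C4): Player 1 can switch to X (38 → 97). Not NE.
(X, C1): Player 1 can switch to Y (95 → 98). Not NE.
(X, C2): Player 1 can switch to W (18 → 53). Not NE.
(X, C3): Player 1 can switch to W (21 → 45). Not NE.
(X, C4): Player 1 gets 97, best alternative 38; Player 2 gets 96, best alternative 80. No profitable deviation — NE.
(Y, C1): Player 2 can switch to C2 (11 → 87). Not NE.
(Y, C2): Player 1 can switch to W (44 → 53). Not NE.
(Y, C3): Player 1 can switch to W (30 → 45). Not NE.
(Y, C4): Player 1 can switch to W (30 → 38). Not NE.
(Z, C1): Player 1 can switch to X (73 → 95). Not NE.
(Z, C2): Player 2 can switch to C3 (62 → 82). Not NE.
(The remaining 2 profiles each have a profitable deviation by the same check.)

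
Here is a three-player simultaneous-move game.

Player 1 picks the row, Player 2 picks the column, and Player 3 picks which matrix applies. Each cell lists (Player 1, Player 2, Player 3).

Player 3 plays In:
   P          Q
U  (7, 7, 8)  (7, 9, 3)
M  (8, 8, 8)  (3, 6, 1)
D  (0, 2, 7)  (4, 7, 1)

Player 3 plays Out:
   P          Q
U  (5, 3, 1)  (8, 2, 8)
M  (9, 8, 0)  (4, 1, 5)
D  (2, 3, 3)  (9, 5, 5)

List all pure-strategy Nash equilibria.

Pure-strategy Nash equilibria: (M, P, In); (D, Q, Out)

Player 1 against (P, In): payoffs 7, 8, 0 → best response M.
Player 1 against (P, Out): payoffs 5, 9, 2 → best response M.
Player 1 against (Q, In): payoffs 7, 3, 4 → best response U.
Player 1 against (Q, Out): payoffs 8, 4, 9 → best response D.
Player 2 against (U, In): payoffs 7, 9 → best response Q.
Player 2 against (U, Out): payoffs 3, 2 → best response P.
Player 2 against (M, In): payoffs 8, 6 → best response P.
Player 2 against (M, Out): payoffs 8, 1 → best response P.
Player 2 against (D, In): payoffs 2, 7 → best response Q.
Player 2 against (D, Out): payoffs 3, 5 → best response Q.
Player 3 against (U, P): payoffs 8, 1 → best response In.
Player 3 against (U, Q): payoffs 3, 8 → best response Out.
Player 3 against (M, P): payoffs 8, 0 → best response In.
Player 3 against (M, Q): payoffs 1, 5 → best response Out.
Player 3 against (D, P): payoffs 7, 3 → best response In.
Player 3 against (D, Q): payoffs 1, 5 → best response Out.
Mutual best responses: (M, P, In); (D, Q, Out).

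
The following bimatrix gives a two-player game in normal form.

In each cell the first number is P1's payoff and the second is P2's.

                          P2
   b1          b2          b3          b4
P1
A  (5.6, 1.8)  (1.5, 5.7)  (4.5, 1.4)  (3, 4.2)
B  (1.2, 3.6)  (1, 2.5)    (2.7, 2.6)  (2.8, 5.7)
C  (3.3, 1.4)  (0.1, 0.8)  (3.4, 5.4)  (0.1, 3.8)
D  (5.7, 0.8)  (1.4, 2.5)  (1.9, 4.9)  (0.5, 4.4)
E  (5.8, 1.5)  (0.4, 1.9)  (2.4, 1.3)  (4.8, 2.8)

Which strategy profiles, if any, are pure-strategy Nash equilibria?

(A, b2), (E, b4)

P1 against b1: payoffs 5.6, 1.2, 3.3, 5.7, 5.8 → best response E.
P1 against b2: payoffs 1.5, 1, 0.1, 1.4, 0.4 → best response A.
P1 against b3: payoffs 4.5, 2.7, 3.4, 1.9, 2.4 → best response A.
P1 against b4: payoffs 3, 2.8, 0.1, 0.5, 4.8 → best response E.
P2 against A: payoffs 1.8, 5.7, 1.4, 4.2 → best response b2.
P2 against B: payoffs 3.6, 2.5, 2.6, 5.7 → best response b4.
P2 against C: payoffs 1.4, 0.8, 5.4, 3.8 → best response b3.
P2 against D: payoffs 0.8, 2.5, 4.9, 4.4 → best response b3.
P2 against E: payoffs 1.5, 1.9, 1.3, 2.8 → best response b4.
Mutual best responses: (A, b2); (E, b4).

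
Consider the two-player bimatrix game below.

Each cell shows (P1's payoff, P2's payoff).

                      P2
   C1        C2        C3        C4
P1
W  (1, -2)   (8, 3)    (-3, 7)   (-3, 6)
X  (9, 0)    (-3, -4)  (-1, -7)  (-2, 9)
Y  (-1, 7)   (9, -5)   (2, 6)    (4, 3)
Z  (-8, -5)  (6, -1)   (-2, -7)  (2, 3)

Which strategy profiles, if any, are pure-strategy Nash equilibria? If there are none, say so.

There is no pure-strategy Nash equilibrium.

Mark each player's best response to every combination of opponents' strategies; a profile where every player is best-responding is a pure Nash equilibrium.
P1 against C1: payoffs 1, 9, -1, -8 → best response X.
P1 against C2: payoffs 8, -3, 9, 6 → best response Y.
P1 against C3: payoffs -3, -1, 2, -2 → best response Y.
P1 against C4: payoffs -3, -2, 4, 2 → best response Y.
P2 against W: payoffs -2, 3, 7, 6 → best response C3.
P2 against X: payoffs 0, -4, -7, 9 → best response C4.
P2 against Y: payoffs 7, -5, 6, 3 → best response C1.
P2 against Z: payoffs -5, -1, -7, 3 → best response C4.
No profile is a mutual best response for all players.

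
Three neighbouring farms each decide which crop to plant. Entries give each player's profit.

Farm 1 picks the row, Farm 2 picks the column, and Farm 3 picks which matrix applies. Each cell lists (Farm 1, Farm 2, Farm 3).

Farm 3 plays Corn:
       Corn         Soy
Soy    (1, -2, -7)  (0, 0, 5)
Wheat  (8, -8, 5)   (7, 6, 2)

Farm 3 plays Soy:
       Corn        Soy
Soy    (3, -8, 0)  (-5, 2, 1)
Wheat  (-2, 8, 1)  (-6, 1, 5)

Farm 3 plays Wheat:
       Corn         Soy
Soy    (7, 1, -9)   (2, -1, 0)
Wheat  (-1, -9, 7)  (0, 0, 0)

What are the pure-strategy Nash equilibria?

This game has no pure Nash equilibrium.

Farm 1 against (Corn, Corn): payoffs 1, 8 → best response Wheat.
Farm 1 against (Corn, Soy): payoffs 3, -2 → best response Soy.
Farm 1 against (Corn, Wheat): payoffs 7, -1 → best response Soy.
Farm 1 against (Soy, Corn): payoffs 0, 7 → best response Wheat.
Farm 1 against (Soy, Soy): payoffs -5, -6 → best response Soy.
Farm 1 against (Soy, Wheat): payoffs 2, 0 → best response Soy.
Farm 2 against (Soy, Corn): payoffs -2, 0 → best response Soy.
Farm 2 against (Soy, Soy): payoffs -8, 2 → best response Soy.
Farm 2 against (Soy, Wheat): payoffs 1, -1 → best response Corn.
Farm 2 against (Wheat, Corn): payoffs -8, 6 → best response Soy.
Farm 2 against (Wheat, Soy): payoffs 8, 1 → best response Corn.
Farm 2 against (Wheat, Wheat): payoffs -9, 0 → best response Soy.
Farm 3 against (Soy, Corn): payoffs -7, 0, -9 → best response Soy.
Farm 3 against (Soy, Soy): payoffs 5, 1, 0 → best response Corn.
Farm 3 against (Wheat, Corn): payoffs 5, 1, 7 → best response Wheat.
Farm 3 against (Wheat, Soy): payoffs 2, 5, 0 → best response Soy.
No profile is a mutual best response for all players.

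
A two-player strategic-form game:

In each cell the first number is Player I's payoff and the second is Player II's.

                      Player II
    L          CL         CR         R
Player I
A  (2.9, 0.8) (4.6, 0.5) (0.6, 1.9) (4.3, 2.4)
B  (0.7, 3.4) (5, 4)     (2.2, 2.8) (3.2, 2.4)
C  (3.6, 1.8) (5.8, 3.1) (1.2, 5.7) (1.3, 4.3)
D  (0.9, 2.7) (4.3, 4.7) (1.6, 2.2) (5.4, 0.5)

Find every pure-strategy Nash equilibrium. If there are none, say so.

There is no pure-strategy Nash equilibrium.

Player I against L: payoffs 2.9, 0.7, 3.6, 0.9 → best response C.
Player I against CL: payoffs 4.6, 5, 5.8, 4.3 → best response C.
Player I against CR: payoffs 0.6, 2.2, 1.2, 1.6 → best response B.
Player I against R: payoffs 4.3, 3.2, 1.3, 5.4 → best response D.
Player II against A: payoffs 0.8, 0.5, 1.9, 2.4 → best response R.
Player II against B: payoffs 3.4, 4, 2.8, 2.4 → best response CL.
Player II against C: payoffs 1.8, 3.1, 5.7, 4.3 → best response CR.
Player II against D: payoffs 2.7, 4.7, 2.2, 0.5 → best response CL.
No profile is a mutual best response for all players.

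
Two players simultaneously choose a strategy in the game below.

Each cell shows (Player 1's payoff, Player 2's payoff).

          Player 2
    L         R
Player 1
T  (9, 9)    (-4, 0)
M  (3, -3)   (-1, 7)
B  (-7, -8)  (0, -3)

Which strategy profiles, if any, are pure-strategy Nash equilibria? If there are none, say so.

(T, L): Player 1 gets 9, best alternative 3; Player 2 gets 9, best alternative 0. No profitable deviation — NE.
(T, R): Player 1 can switch to M (-4 → -1). Not NE.
(M, L): Player 1 can switch to T (3 → 9). Not NE.
(M, R): Player 1 can switch to B (-1 → 0). Not NE.
(B, L): Player 1 can switch to T (-7 → 9). Not NE.
(B, R): Player 1 gets 0, best alternative -1; Player 2 gets -3, best alternative -8. No profitable deviation — NE.

(T, L) and (B, R)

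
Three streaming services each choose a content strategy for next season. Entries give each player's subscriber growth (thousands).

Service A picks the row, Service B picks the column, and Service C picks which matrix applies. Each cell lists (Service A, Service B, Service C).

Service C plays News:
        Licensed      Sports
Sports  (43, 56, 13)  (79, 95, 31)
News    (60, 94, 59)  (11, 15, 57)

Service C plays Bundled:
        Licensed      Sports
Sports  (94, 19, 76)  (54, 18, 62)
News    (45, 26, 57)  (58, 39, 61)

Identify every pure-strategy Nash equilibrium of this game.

Service A against (Licensed, News): payoffs 43, 60 → best response News.
Service A against (Licensed, Bundled): payoffs 94, 45 → best response Sports.
Service A against (Sports, News): payoffs 79, 11 → best response Sports.
Service A against (Sports, Bundled): payoffs 54, 58 → best response News.
Service B against (Sports, News): payoffs 56, 95 → best response Sports.
Service B against (Sports, Bundled): payoffs 19, 18 → best response Licensed.
Service B against (News, News): payoffs 94, 15 → best response Licensed.
Service B against (News, Bundled): payoffs 26, 39 → best response Sports.
Service C against (Sports, Licensed): payoffs 13, 76 → best response Bundled.
Service C against (Sports, Sports): payoffs 31, 62 → best response Bundled.
Service C against (News, Licensed): payoffs 59, 57 → best response News.
Service C against (News, Sports): payoffs 57, 61 → best response Bundled.
Mutual best responses: (Sports, Licensed, Bundled); (News, Licensed, News); (News, Sports, Bundled).

(Sports, Licensed, Bundled); (News, Licensed, News); (News, Sports, Bundled)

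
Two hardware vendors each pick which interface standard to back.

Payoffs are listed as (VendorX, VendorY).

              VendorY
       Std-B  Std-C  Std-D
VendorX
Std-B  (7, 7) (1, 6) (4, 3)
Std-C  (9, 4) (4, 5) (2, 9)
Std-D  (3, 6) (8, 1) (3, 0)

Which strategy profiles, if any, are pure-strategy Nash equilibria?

none

For each player, find the best response to each opponent profile; mutual best responses are the pure NE.
VendorX against Std-B: payoffs 7, 9, 3 → best response Std-C.
VendorX against Std-C: payoffs 1, 4, 8 → best response Std-D.
VendorX against Std-D: payoffs 4, 2, 3 → best response Std-B.
VendorY against Std-B: payoffs 7, 6, 3 → best response Std-B.
VendorY against Std-C: payoffs 4, 5, 9 → best response Std-D.
VendorY against Std-D: payoffs 6, 1, 0 → best response Std-B.
No profile is a mutual best response for all players.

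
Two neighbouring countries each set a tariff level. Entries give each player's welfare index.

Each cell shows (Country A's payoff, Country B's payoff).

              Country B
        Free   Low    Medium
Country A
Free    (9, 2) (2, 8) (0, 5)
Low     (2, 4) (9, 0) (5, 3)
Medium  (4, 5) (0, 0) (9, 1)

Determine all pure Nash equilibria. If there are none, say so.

none

Mark each player's best response to every combination of opponents' strategies; a profile where every player is best-responding is a pure Nash equilibrium.
Country A against Free: payoffs 9, 2, 4 → best response Free.
Country A against Low: payoffs 2, 9, 0 → best response Low.
Country A against Medium: payoffs 0, 5, 9 → best response Medium.
Country B against Free: payoffs 2, 8, 5 → best response Low.
Country B against Low: payoffs 4, 0, 3 → best response Free.
Country B against Medium: payoffs 5, 0, 1 → best response Free.
No profile is a mutual best response for all players.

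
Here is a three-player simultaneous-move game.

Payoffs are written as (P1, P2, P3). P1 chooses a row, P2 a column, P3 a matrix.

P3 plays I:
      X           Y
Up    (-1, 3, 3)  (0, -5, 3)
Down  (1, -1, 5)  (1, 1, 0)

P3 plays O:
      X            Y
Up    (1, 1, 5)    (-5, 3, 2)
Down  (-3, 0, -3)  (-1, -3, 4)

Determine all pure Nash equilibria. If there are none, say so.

P1 against (X, I): payoffs -1, 1 → best response Down.
P1 against (X, O): payoffs 1, -3 → best response Up.
P1 against (Y, I): payoffs 0, 1 → best response Down.
P1 against (Y, O): payoffs -5, -1 → best response Down.
P2 against (Up, I): payoffs 3, -5 → best response X.
P2 against (Up, O): payoffs 1, 3 → best response Y.
P2 against (Down, I): payoffs -1, 1 → best response Y.
P2 against (Down, O): payoffs 0, -3 → best response X.
P3 against (Up, X): payoffs 3, 5 → best response O.
P3 against (Up, Y): payoffs 3, 2 → best response I.
P3 against (Down, X): payoffs 5, -3 → best response I.
P3 against (Down, Y): payoffs 0, 4 → best response O.
No profile is a mutual best response for all players.

No pure-strategy Nash equilibrium.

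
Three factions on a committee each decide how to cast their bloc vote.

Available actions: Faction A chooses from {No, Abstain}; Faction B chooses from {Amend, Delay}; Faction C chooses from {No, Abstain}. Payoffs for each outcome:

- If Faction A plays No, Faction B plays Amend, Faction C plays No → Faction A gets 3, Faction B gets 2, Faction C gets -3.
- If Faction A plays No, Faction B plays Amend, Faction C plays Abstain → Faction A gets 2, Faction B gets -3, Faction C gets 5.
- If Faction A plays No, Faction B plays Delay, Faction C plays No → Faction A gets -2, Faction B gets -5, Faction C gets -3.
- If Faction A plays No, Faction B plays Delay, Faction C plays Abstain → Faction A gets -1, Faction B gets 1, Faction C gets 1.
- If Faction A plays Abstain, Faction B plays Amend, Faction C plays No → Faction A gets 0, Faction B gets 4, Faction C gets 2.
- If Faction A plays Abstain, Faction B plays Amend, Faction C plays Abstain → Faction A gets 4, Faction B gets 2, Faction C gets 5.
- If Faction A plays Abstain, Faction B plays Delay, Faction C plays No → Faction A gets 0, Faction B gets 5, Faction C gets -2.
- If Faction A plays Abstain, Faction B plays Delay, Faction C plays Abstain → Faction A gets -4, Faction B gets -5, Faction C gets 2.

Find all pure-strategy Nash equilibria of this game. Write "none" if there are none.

Faction A against (Amend, No): payoffs 3, 0 → best response No.
Faction A against (Amend, Abstain): payoffs 2, 4 → best response Abstain.
Faction A against (Delay, No): payoffs -2, 0 → best response Abstain.
Faction A against (Delay, Abstain): payoffs -1, -4 → best response No.
Faction B against (No, No): payoffs 2, -5 → best response Amend.
Faction B against (No, Abstain): payoffs -3, 1 → best response Delay.
Faction B against (Abstain, No): payoffs 4, 5 → best response Delay.
Faction B against (Abstain, Abstain): payoffs 2, -5 → best response Amend.
Faction C against (No, Amend): payoffs -3, 5 → best response Abstain.
Faction C against (No, Delay): payoffs -3, 1 → best response Abstain.
Faction C against (Abstain, Amend): payoffs 2, 5 → best response Abstain.
Faction C against (Abstain, Delay): payoffs -2, 2 → best response Abstain.
Mutual best responses: (No, Delay, Abstain); (Abstain, Amend, Abstain).

Pure-strategy Nash equilibria: (No, Delay, Abstain); (Abstain, Amend, Abstain)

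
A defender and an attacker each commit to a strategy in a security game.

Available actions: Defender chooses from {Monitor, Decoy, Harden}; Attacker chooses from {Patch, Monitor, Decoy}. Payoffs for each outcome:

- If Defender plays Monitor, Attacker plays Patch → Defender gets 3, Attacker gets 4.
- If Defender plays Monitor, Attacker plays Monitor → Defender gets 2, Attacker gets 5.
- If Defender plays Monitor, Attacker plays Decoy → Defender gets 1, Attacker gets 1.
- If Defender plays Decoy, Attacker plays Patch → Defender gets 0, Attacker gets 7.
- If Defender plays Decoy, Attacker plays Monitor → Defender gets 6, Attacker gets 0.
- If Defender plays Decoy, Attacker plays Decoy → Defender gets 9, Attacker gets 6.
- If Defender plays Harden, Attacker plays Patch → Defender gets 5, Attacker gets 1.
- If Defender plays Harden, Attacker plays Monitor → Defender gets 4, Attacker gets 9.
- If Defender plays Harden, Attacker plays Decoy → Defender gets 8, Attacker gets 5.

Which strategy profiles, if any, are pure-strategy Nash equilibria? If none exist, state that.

There is no pure-strategy Nash equilibrium.

For each strategy profile, look for a profitable unilateral deviation.
(Monitor, Patch): Defender can switch to Harden (3 → 5). Not NE.
(Monitor, Monitor): Defender can switch to Decoy (2 → 6). Not NE.
(Monitor, Decoy): Defender can switch to Decoy (1 → 9). Not NE.
(Decoy, Patch): Defender can switch to Monitor (0 → 3). Not NE.
(Decoy, Monitor): Attacker can switch to Patch (0 → 7). Not NE.
(Decoy, Decoy): Attacker can switch to Patch (6 → 7). Not NE.
(Harden, Patch): Attacker can switch to Monitor (1 → 9). Not NE.
(Harden, Monitor): Defender can switch to Decoy (4 → 6). Not NE.
(Harden, Decoy): Defender can switch to Decoy (8 → 9). Not NE.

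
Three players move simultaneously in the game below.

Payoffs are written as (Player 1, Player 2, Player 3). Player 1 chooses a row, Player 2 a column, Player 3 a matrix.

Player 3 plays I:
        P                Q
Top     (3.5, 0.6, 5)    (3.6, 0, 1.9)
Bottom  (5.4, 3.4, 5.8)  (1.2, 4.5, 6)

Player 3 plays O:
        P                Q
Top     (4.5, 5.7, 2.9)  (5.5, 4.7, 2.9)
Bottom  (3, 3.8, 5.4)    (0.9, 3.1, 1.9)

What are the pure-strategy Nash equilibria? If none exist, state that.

Player 1 against (P, I): payoffs 3.5, 5.4 → best response Bottom.
Player 1 against (P, O): payoffs 4.5, 3 → best response Top.
Player 1 against (Q, I): payoffs 3.6, 1.2 → best response Top.
Player 1 against (Q, O): payoffs 5.5, 0.9 → best response Top.
Player 2 against (Top, I): payoffs 0.6, 0 → best response P.
Player 2 against (Top, O): payoffs 5.7, 4.7 → best response P.
Player 2 against (Bottom, I): payoffs 3.4, 4.5 → best response Q.
Player 2 against (Bottom, O): payoffs 3.8, 3.1 → best response P.
Player 3 against (Top, P): payoffs 5, 2.9 → best response I.
Player 3 against (Top, Q): payoffs 1.9, 2.9 → best response O.
Player 3 against (Bottom, P): payoffs 5.8, 5.4 → best response I.
Player 3 against (Bottom, Q): payoffs 6, 1.9 → best response I.
No profile is a mutual best response for all players.

There is no pure-strategy Nash equilibrium.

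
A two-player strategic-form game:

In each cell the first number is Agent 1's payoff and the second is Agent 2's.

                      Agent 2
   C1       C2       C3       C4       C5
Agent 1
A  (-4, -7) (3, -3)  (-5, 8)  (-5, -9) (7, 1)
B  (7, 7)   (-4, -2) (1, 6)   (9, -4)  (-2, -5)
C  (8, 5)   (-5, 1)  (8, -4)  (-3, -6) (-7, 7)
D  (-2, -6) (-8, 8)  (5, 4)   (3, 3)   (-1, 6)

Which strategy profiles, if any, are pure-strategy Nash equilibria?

There is no pure-strategy Nash equilibrium.

Check each profile: it is a Nash equilibrium iff no player can strictly gain by switching unilaterally.
(A, C1): Agent 1 can switch to B (-4 → 7). Not NE.
(A, C2): Agent 2 can switch to C3 (-3 → 8). Not NE.
(A, C3): Agent 1 can switch to B (-5 → 1). Not NE.
(A, C4): Agent 1 can switch to B (-5 → 9). Not NE.
(A, C5): Agent 2 can switch to C3 (1 → 8). Not NE.
(B, C1): Agent 1 can switch to C (7 → 8). Not NE.
(B, C2): Agent 1 can switch to A (-4 → 3). Not NE.
(B, C3): Agent 1 can switch to C (1 → 8). Not NE.
(B, C4): Agent 2 can switch to C1 (-4 → 7). Not NE.
(B, C5): Agent 1 can switch to A (-2 → 7). Not NE.
(The remaining 10 profiles each have a profitable deviation by the same check.)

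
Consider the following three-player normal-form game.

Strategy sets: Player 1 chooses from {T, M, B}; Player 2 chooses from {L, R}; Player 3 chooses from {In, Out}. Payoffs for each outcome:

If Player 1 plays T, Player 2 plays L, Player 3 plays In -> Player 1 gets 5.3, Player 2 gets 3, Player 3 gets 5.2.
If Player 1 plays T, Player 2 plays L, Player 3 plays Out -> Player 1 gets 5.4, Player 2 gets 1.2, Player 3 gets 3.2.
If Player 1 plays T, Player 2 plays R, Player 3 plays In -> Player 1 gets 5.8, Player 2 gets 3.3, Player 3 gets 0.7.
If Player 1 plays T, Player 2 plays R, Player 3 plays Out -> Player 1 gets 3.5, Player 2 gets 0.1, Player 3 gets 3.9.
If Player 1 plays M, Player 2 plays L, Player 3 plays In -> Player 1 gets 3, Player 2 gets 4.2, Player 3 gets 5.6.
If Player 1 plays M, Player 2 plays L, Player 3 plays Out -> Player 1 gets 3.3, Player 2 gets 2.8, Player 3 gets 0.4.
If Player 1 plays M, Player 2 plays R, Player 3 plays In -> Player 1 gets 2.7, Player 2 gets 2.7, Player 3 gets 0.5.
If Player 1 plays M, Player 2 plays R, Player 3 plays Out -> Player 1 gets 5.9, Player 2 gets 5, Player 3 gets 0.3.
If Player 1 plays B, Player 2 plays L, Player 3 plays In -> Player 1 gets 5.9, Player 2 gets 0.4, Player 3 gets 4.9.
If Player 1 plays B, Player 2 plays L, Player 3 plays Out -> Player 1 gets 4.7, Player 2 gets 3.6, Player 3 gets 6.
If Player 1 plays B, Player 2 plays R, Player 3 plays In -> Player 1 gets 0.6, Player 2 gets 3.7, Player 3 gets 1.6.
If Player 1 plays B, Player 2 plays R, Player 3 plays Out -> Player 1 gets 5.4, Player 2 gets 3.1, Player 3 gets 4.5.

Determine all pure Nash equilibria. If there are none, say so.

No pure-strategy Nash equilibrium.

For each player, find the best response to each opponent profile; mutual best responses are the pure NE.
Player 1 against (L, In): payoffs 5.3, 3, 5.9 → best response B.
Player 1 against (L, Out): payoffs 5.4, 3.3, 4.7 → best response T.
Player 1 against (R, In): payoffs 5.8, 2.7, 0.6 → best response T.
Player 1 against (R, Out): payoffs 3.5, 5.9, 5.4 → best response M.
Player 2 against (T, In): payoffs 3, 3.3 → best response R.
Player 2 against (T, Out): payoffs 1.2, 0.1 → best response L.
Player 2 against (M, In): payoffs 4.2, 2.7 → best response L.
Player 2 against (M, Out): payoffs 2.8, 5 → best response R.
Player 2 against (B, In): payoffs 0.4, 3.7 → best response R.
Player 2 against (B, Out): payoffs 3.6, 3.1 → best response L.
Player 3 against (T, L): payoffs 5.2, 3.2 → best response In.
Player 3 against (T, R): payoffs 0.7, 3.9 → best response Out.
Player 3 against (M, L): payoffs 5.6, 0.4 → best response In.
Player 3 against (M, R): payoffs 0.5, 0.3 → best response In.
Player 3 against (B, L): payoffs 4.9, 6 → best response Out.
Player 3 against (B, R): payoffs 1.6, 4.5 → best response Out.
No profile is a mutual best response for all players.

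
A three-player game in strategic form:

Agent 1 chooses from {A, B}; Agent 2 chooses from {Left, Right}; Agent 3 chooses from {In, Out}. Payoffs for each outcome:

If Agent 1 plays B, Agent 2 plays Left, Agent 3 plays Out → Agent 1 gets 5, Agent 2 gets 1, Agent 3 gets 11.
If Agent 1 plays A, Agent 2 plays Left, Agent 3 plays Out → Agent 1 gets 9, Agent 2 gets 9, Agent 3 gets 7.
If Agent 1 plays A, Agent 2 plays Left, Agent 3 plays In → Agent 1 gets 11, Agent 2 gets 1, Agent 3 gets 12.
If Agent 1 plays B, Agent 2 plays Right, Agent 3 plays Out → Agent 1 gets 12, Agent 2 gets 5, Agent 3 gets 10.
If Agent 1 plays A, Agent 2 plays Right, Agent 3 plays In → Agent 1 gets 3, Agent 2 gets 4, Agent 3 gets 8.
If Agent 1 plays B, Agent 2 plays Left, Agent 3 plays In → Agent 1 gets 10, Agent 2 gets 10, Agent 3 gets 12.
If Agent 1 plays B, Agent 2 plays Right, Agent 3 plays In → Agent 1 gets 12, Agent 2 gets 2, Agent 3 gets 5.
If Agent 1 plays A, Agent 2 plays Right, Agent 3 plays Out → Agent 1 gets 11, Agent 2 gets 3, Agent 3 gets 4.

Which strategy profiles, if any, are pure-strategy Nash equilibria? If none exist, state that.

Agent 1 against (Left, In): payoffs 11, 10 → best response A.
Agent 1 against (Left, Out): payoffs 9, 5 → best response A.
Agent 1 against (Right, In): payoffs 3, 12 → best response B.
Agent 1 against (Right, Out): payoffs 11, 12 → best response B.
Agent 2 against (A, In): payoffs 1, 4 → best response Right.
Agent 2 against (A, Out): payoffs 9, 3 → best response Left.
Agent 2 against (B, In): payoffs 10, 2 → best response Left.
Agent 2 against (B, Out): payoffs 1, 5 → best response Right.
Agent 3 against (A, Left): payoffs 12, 7 → best response In.
Agent 3 against (A, Right): payoffs 8, 4 → best response In.
Agent 3 against (B, Left): payoffs 12, 11 → best response In.
Agent 3 against (B, Right): payoffs 5, 10 → best response Out.
Mutual best responses: (B, Right, Out).

(B, Right, Out)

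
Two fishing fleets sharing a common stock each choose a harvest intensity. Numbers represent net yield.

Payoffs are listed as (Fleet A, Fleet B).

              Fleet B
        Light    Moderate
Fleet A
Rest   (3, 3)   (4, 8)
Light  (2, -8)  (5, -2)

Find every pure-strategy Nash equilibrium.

(Light, Moderate)

Mark each player's best response to every combination of opponents' strategies; a profile where every player is best-responding is a pure Nash equilibrium.
Fleet A against Light: payoffs 3, 2 → best response Rest.
Fleet A against Moderate: payoffs 4, 5 → best response Light.
Fleet B against Rest: payoffs 3, 8 → best response Moderate.
Fleet B against Light: payoffs -8, -2 → best response Moderate.
Mutual best responses: (Light, Moderate).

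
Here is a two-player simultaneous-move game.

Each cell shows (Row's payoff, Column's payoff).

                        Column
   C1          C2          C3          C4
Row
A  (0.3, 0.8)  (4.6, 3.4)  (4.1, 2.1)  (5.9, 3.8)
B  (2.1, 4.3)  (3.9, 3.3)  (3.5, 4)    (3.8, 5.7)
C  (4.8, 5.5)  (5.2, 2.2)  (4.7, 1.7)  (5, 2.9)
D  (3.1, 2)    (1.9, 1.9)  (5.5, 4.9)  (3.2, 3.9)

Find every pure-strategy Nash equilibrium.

Pure-strategy Nash equilibria: (A, C4); (C, C1); (D, C3)

For each player, find the best response to each opponent profile; mutual best responses are the pure NE.
Row against C1: payoffs 0.3, 2.1, 4.8, 3.1 → best response C.
Row against C2: payoffs 4.6, 3.9, 5.2, 1.9 → best response C.
Row against C3: payoffs 4.1, 3.5, 4.7, 5.5 → best response D.
Row against C4: payoffs 5.9, 3.8, 5, 3.2 → best response A.
Column against A: payoffs 0.8, 3.4, 2.1, 3.8 → best response C4.
Column against B: payoffs 4.3, 3.3, 4, 5.7 → best response C4.
Column against C: payoffs 5.5, 2.2, 1.7, 2.9 → best response C1.
Column against D: payoffs 2, 1.9, 4.9, 3.9 → best response C3.
Mutual best responses: (A, C4); (C, C1); (D, C3).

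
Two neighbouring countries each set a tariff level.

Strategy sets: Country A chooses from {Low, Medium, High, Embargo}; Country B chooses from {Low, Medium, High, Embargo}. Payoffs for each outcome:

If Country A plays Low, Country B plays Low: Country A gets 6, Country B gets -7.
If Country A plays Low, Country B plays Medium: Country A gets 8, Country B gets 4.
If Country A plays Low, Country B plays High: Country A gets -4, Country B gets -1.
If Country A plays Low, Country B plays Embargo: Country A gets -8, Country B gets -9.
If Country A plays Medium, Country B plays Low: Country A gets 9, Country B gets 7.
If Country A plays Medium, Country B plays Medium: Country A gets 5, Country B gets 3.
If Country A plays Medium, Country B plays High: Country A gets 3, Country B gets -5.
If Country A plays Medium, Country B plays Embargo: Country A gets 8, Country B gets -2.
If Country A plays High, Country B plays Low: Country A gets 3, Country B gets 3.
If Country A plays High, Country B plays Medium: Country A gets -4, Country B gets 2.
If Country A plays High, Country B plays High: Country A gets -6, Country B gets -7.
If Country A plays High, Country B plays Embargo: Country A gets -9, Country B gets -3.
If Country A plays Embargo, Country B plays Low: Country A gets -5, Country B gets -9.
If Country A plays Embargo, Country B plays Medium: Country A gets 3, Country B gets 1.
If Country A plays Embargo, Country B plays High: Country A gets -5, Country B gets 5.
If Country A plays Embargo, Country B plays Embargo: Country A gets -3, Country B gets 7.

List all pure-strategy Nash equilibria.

The pure Nash equilibria are (Low, Medium); (Medium, Low).

Mark each player's best response to every combination of opponents' strategies; a profile where every player is best-responding is a pure Nash equilibrium.
Country A against Low: payoffs 6, 9, 3, -5 → best response Medium.
Country A against Medium: payoffs 8, 5, -4, 3 → best response Low.
Country A against High: payoffs -4, 3, -6, -5 → best response Medium.
Country A against Embargo: payoffs -8, 8, -9, -3 → best response Medium.
Country B against Low: payoffs -7, 4, -1, -9 → best response Medium.
Country B against Medium: payoffs 7, 3, -5, -2 → best response Low.
Country B against High: payoffs 3, 2, -7, -3 → best response Low.
Country B against Embargo: payoffs -9, 1, 5, 7 → best response Embargo.
Mutual best responses: (Low, Medium); (Medium, Low).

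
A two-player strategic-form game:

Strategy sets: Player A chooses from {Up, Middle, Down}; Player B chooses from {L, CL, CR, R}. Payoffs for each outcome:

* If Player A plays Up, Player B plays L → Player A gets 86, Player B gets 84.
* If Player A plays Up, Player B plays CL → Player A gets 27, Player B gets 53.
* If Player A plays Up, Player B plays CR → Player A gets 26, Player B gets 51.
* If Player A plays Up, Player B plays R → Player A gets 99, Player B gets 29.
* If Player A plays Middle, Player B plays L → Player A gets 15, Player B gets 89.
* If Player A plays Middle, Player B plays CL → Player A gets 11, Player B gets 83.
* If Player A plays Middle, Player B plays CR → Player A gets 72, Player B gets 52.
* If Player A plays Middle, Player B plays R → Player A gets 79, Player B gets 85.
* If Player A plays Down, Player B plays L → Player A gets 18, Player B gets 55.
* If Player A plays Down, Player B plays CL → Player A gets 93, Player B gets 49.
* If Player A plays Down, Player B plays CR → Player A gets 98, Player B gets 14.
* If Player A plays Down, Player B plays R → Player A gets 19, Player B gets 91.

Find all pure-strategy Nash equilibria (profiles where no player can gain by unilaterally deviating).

Player A against L: payoffs 86, 15, 18 → best response Up.
Player A against CL: payoffs 27, 11, 93 → best response Down.
Player A against CR: payoffs 26, 72, 98 → best response Down.
Player A against R: payoffs 99, 79, 19 → best response Up.
Player B against Up: payoffs 84, 53, 51, 29 → best response L.
Player B against Middle: payoffs 89, 83, 52, 85 → best response L.
Player B against Down: payoffs 55, 49, 14, 91 → best response R.
Mutual best responses: (Up, L).

The unique pure-strategy Nash equilibrium is (Up, L).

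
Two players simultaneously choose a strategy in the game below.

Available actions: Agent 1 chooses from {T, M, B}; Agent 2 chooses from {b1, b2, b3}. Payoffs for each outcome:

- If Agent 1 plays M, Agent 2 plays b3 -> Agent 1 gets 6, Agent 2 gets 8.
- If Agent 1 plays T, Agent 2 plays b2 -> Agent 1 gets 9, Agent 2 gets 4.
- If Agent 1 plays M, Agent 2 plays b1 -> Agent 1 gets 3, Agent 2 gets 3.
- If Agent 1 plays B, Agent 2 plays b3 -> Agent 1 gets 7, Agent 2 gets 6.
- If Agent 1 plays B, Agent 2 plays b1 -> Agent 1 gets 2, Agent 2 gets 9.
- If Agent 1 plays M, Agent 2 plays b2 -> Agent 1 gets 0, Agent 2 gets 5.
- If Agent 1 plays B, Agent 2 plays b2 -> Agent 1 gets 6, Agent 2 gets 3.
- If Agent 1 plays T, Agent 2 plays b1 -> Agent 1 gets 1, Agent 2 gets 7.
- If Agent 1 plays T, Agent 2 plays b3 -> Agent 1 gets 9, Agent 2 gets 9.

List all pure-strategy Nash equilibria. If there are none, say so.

Agent 1 against b1: payoffs 1, 3, 2 → best response M.
Agent 1 against b2: payoffs 9, 0, 6 → best response T.
Agent 1 against b3: payoffs 9, 6, 7 → best response T.
Agent 2 against T: payoffs 7, 4, 9 → best response b3.
Agent 2 against M: payoffs 3, 5, 8 → best response b3.
Agent 2 against B: payoffs 9, 3, 6 → best response b1.
Mutual best responses: (T, b3).

The unique pure-strategy Nash equilibrium is (T, b3).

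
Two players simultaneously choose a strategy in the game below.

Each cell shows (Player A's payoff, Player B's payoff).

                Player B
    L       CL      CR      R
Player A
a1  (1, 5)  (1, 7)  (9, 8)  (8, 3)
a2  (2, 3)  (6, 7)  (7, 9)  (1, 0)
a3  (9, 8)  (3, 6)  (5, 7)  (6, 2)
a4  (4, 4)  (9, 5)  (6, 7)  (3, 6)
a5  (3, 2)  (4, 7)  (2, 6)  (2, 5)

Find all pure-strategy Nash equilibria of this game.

(a1, L): Player A can switch to a2 (1 → 2). Not NE.
(a1, CL): Player A can switch to a2 (1 → 6). Not NE.
(a1, CR): Player A gets 9, best alternative 7; Player B gets 8, best alternative 7. No profitable deviation — NE.
(a1, R): Player B can switch to L (3 → 5). Not NE.
(a2, L): Player A can switch to a3 (2 → 9). Not NE.
(a2, CL): Player A can switch to a4 (6 → 9). Not NE.
(a2, CR): Player A can switch to a1 (7 → 9). Not NE.
(a2, R): Player A can switch to a1 (1 → 8). Not NE.
(a3, L): Player A gets 9, best alternative 4; Player B gets 8, best alternative 7. No profitable deviation — NE.
(a3, CL): Player A can switch to a2 (3 → 6). Not NE.
(The remaining 10 profiles each have a profitable deviation by the same check.)

Pure-strategy Nash equilibria: (a1, CR), (a3, L)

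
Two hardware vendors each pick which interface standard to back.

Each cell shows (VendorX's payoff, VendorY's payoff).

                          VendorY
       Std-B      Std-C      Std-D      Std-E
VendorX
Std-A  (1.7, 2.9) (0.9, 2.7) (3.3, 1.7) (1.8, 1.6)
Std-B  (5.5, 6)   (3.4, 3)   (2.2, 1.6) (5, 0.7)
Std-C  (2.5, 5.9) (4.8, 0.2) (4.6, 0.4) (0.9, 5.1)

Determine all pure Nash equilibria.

The unique pure-strategy Nash equilibrium is (Std-B, Std-B).

(Std-A, Std-B): VendorX can switch to Std-B (1.7 → 5.5). Not NE.
(Std-A, Std-C): VendorX can switch to Std-B (0.9 → 3.4). Not NE.
(Std-A, Std-D): VendorX can switch to Std-C (3.3 → 4.6). Not NE.
(Std-A, Std-E): VendorX can switch to Std-B (1.8 → 5). Not NE.
(Std-B, Std-B): VendorX gets 5.5, best alternative 2.5; VendorY gets 6, best alternative 3. No profitable deviation — NE.
(Std-B, Std-C): VendorX can switch to Std-C (3.4 → 4.8). Not NE.
(Std-B, Std-D): VendorX can switch to Std-A (2.2 → 3.3). Not NE.
(Std-B, Std-E): VendorY can switch to Std-B (0.7 → 6). Not NE.
(Std-C, Std-B): VendorX can switch to Std-B (2.5 → 5.5). Not NE.
(The remaining 3 profiles each have a profitable deviation by the same check.)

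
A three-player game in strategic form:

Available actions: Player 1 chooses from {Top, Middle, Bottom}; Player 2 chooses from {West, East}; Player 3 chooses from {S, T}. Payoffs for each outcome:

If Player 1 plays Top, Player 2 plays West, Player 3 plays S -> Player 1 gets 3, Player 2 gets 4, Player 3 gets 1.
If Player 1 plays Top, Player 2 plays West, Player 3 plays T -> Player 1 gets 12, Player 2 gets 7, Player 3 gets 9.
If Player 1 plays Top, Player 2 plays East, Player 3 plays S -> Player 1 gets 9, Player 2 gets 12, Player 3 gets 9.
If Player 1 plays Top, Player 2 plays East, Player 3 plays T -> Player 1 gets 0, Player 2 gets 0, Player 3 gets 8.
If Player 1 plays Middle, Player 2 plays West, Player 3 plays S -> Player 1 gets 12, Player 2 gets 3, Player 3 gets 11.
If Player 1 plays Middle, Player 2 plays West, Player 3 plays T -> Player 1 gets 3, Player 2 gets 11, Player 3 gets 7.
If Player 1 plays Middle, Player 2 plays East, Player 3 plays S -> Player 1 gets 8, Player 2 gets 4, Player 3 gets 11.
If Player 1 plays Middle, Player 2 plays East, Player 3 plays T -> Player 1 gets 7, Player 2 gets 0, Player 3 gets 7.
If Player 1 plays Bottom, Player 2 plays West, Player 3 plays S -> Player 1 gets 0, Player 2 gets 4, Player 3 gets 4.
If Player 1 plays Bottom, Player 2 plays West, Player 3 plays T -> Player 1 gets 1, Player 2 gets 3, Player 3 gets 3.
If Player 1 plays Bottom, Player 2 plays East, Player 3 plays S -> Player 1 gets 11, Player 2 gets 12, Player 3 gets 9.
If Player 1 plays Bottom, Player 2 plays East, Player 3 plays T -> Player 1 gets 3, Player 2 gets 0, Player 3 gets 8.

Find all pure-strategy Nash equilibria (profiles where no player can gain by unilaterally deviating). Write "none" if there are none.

Mark each player's best response to every combination of opponents' strategies; a profile where every player is best-responding is a pure Nash equilibrium.
Player 1 against (West, S): payoffs 3, 12, 0 → best response Middle.
Player 1 against (West, T): payoffs 12, 3, 1 → best response Top.
Player 1 against (East, S): payoffs 9, 8, 11 → best response Bottom.
Player 1 against (East, T): payoffs 0, 7, 3 → best response Middle.
Player 2 against (Top, S): payoffs 4, 12 → best response East.
Player 2 against (Top, T): payoffs 7, 0 → best response West.
Player 2 against (Middle, S): payoffs 3, 4 → best response East.
Player 2 against (Middle, T): payoffs 11, 0 → best response West.
Player 2 against (Bottom, S): payoffs 4, 12 → best response East.
Player 2 against (Bottom, T): payoffs 3, 0 → best response West.
Player 3 against (Top, West): payoffs 1, 9 → best response T.
Player 3 against (Top, East): payoffs 9, 8 → best response S.
Player 3 against (Middle, West): payoffs 11, 7 → best response S.
Player 3 against (Middle, East): payoffs 11, 7 → best response S.
Player 3 against (Bottom, West): payoffs 4, 3 → best response S.
Player 3 against (Bottom, East): payoffs 9, 8 → best response S.
Mutual best responses: (Top, West, T); (Bottom, East, S).

The pure Nash equilibria are (Top, West, T) and (Bottom, East, S).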